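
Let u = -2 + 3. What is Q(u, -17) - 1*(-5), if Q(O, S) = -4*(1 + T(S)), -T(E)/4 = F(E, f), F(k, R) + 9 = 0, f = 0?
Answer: -143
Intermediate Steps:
u = 1
F(k, R) = -9 (F(k, R) = -9 + 0 = -9)
T(E) = 36 (T(E) = -4*(-9) = 36)
Q(O, S) = -148 (Q(O, S) = -4*(1 + 36) = -4*37 = -148)
Q(u, -17) - 1*(-5) = -148 - 1*(-5) = -148 + 5 = -143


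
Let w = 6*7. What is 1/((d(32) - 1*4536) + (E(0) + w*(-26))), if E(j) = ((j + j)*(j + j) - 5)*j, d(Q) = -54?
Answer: -1/5682 ≈ -0.00017599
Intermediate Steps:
w = 42
E(j) = j*(-5 + 4*j**2) (E(j) = ((2*j)*(2*j) - 5)*j = (4*j**2 - 5)*j = (-5 + 4*j**2)*j = j*(-5 + 4*j**2))
1/((d(32) - 1*4536) + (E(0) + w*(-26))) = 1/((-54 - 1*4536) + (0*(-5 + 4*0**2) + 42*(-26))) = 1/((-54 - 4536) + (0*(-5 + 4*0) - 1092)) = 1/(-4590 + (0*(-5 + 0) - 1092)) = 1/(-4590 + (0*(-5) - 1092)) = 1/(-4590 + (0 - 1092)) = 1/(-4590 - 1092) = 1/(-5682) = -1/5682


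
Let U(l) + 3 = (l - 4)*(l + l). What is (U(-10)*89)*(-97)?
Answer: -2391341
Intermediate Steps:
U(l) = -3 + 2*l*(-4 + l) (U(l) = -3 + (l - 4)*(l + l) = -3 + (-4 + l)*(2*l) = -3 + 2*l*(-4 + l))
(U(-10)*89)*(-97) = ((-3 - 8*(-10) + 2*(-10)²)*89)*(-97) = ((-3 + 80 + 2*100)*89)*(-97) = ((-3 + 80 + 200)*89)*(-97) = (277*89)*(-97) = 24653*(-97) = -2391341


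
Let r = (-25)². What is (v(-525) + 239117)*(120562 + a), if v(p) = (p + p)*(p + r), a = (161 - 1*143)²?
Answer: 16212867662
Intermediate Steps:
r = 625
a = 324 (a = (161 - 143)² = 18² = 324)
v(p) = 2*p*(625 + p) (v(p) = (p + p)*(p + 625) = (2*p)*(625 + p) = 2*p*(625 + p))
(v(-525) + 239117)*(120562 + a) = (2*(-525)*(625 - 525) + 239117)*(120562 + 324) = (2*(-525)*100 + 239117)*120886 = (-105000 + 239117)*120886 = 134117*120886 = 16212867662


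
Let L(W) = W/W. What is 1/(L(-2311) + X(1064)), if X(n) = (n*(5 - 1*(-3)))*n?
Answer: 1/9056769 ≈ 1.1041e-7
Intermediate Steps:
X(n) = 8*n**2 (X(n) = (n*(5 + 3))*n = (n*8)*n = (8*n)*n = 8*n**2)
L(W) = 1
1/(L(-2311) + X(1064)) = 1/(1 + 8*1064**2) = 1/(1 + 8*1132096) = 1/(1 + 9056768) = 1/9056769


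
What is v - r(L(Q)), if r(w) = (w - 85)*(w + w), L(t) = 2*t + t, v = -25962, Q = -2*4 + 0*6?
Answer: -31194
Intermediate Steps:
Q = -8 (Q = -8 + 0 = -8)
L(t) = 3*t
r(w) = 2*w*(-85 + w) (r(w) = (-85 + w)*(2*w) = 2*w*(-85 + w))
v - r(L(Q)) = -25962 - 2*3*(-8)*(-85 + 3*(-8)) = -25962 - 2*(-24)*(-85 - 24) = -25962 - 2*(-24)*(-109) = -25962 - 1*5232 = -25962 - 5232 = -31194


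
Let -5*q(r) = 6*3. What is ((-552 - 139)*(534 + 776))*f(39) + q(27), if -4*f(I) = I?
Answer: 88257939/10 ≈ 8.8258e+6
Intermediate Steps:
f(I) = -I/4
q(r) = -18/5 (q(r) = -6*3/5 = -⅕*18 = -18/5)
((-552 - 139)*(534 + 776))*f(39) + q(27) = ((-552 - 139)*(534 + 776))*(-¼*39) - 18/5 = -691*1310*(-39/4) - 18/5 = -905210*(-39/4) - 18/5 = 17651595/2 - 18/5 = 88257939/10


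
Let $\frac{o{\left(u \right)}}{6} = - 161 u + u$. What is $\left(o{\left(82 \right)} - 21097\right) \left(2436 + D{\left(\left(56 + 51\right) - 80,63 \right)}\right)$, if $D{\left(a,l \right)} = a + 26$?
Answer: $-248444513$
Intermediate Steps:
$o{\left(u \right)} = - 960 u$ ($o{\left(u \right)} = 6 \left(- 161 u + u\right) = 6 \left(- 160 u\right) = - 960 u$)
$D{\left(a,l \right)} = 26 + a$
$\left(o{\left(82 \right)} - 21097\right) \left(2436 + D{\left(\left(56 + 51\right) - 80,63 \right)}\right) = \left(\left(-960\right) 82 - 21097\right) \left(2436 + \left(26 + \left(\left(56 + 51\right) - 80\right)\right)\right) = \left(-78720 - 21097\right) \left(2436 + \left(26 + \left(107 - 80\right)\right)\right) = - 99817 \left(2436 + \left(26 + 27\right)\right) = - 99817 \left(2436 + 53\right) = \left(-99817\right) 2489 = -248444513$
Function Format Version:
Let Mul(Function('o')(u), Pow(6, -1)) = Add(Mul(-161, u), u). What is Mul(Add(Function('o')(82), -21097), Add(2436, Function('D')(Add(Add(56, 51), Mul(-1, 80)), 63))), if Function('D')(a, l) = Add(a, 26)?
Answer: -248444513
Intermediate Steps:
Function('o')(u) = Mul(-960, u) (Function('o')(u) = Mul(6, Add(Mul(-161, u), u)) = Mul(6, Mul(-160, u)) = Mul(-960, u))
Function('D')(a, l) = Add(26, a)
Mul(Add(Function('o')(82), -21097), Add(2436, Function('D')(Add(Add(56, 51), Mul(-1, 80)), 63))) = Mul(Add(Mul(-960, 82), -21097), Add(2436, Add(26, Add(Add(56, 51), Mul(-1, 80))))) = Mul(Add(-78720, -21097), Add(2436, Add(26, Add(107, -80)))) = Mul(-99817, Add(2436, Add(26, 27))) = Mul(-99817, Add(2436, 53)) = Mul(-99817, 2489) = -248444513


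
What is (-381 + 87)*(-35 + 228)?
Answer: -56742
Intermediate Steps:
(-381 + 87)*(-35 + 228) = -294*193 = -56742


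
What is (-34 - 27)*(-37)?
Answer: 2257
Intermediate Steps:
(-34 - 27)*(-37) = -61*(-37) = 2257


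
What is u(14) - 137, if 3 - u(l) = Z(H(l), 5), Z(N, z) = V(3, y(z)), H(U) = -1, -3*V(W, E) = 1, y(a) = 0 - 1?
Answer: -401/3 ≈ -133.67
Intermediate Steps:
y(a) = -1
V(W, E) = -⅓ (V(W, E) = -⅓*1 = -⅓)
Z(N, z) = -⅓
u(l) = 10/3 (u(l) = 3 - 1*(-⅓) = 3 + ⅓ = 10/3)
u(14) - 137 = 10/3 - 137 = -401/3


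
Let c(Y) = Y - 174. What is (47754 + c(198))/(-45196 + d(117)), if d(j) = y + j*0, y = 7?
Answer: -15926/15063 ≈ -1.0573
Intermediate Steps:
c(Y) = -174 + Y
d(j) = 7 (d(j) = 7 + j*0 = 7 + 0 = 7)
(47754 + c(198))/(-45196 + d(117)) = (47754 + (-174 + 198))/(-45196 + 7) = (47754 + 24)/(-45189) = 47778*(-1/45189) = -15926/15063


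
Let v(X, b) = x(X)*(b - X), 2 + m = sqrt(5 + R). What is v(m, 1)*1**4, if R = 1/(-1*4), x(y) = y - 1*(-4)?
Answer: 5/4 + sqrt(19)/2 ≈ 3.4295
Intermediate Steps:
x(y) = 4 + y (x(y) = y + 4 = 4 + y)
R = -1/4 (R = 1/(-4) = -1/4 ≈ -0.25000)
m = -2 + sqrt(19)/2 (m = -2 + sqrt(5 - 1/4) = -2 + sqrt(19/4) = -2 + sqrt(19)/2 ≈ 0.17945)
v(X, b) = (4 + X)*(b - X)
v(m, 1)*1**4 = -(4 + (-2 + sqrt(19)/2))*((-2 + sqrt(19)/2) - 1*1)*1**4 = -(2 + sqrt(19)/2)*((-2 + sqrt(19)/2) - 1)*1 = -(2 + sqrt(19)/2)*(-3 + sqrt(19)/2)*1 = -(-3 + sqrt(19)/2)*(2 + sqrt(19)/2)*1 = -(-3 + sqrt(19)/2)*(2 + sqrt(19)/2)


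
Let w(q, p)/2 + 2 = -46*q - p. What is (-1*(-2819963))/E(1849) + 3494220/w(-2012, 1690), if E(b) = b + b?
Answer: 6567066274/8400007 ≈ 781.79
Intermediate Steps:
w(q, p) = -4 - 92*q - 2*p (w(q, p) = -4 + 2*(-46*q - p) = -4 + 2*(-p - 46*q) = -4 + (-92*q - 2*p) = -4 - 92*q - 2*p)
E(b) = 2*b
(-1*(-2819963))/E(1849) + 3494220/w(-2012, 1690) = (-1*(-2819963))/((2*1849)) + 3494220/(-4 - 92*(-2012) - 2*1690) = 2819963/3698 + 3494220/(-4 + 185104 - 3380) = 2819963*(1/3698) + 3494220/181720 = 2819963/3698 + 3494220*(1/181720) = 2819963/3698 + 174711/9086 = 6567066274/8400007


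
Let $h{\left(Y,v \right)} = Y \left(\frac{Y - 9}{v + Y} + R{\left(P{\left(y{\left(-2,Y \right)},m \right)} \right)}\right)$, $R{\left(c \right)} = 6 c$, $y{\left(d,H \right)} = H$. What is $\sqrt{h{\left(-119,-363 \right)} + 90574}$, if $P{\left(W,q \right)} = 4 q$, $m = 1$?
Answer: $\frac{\sqrt{5092913702}}{241} \approx 296.12$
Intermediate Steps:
$h{\left(Y,v \right)} = Y \left(24 + \frac{-9 + Y}{Y + v}\right)$ ($h{\left(Y,v \right)} = Y \left(\frac{Y - 9}{v + Y} + 6 \cdot 4 \cdot 1\right) = Y \left(\frac{-9 + Y}{Y + v} + 6 \cdot 4\right) = Y \left(\frac{-9 + Y}{Y + v} + 24\right) = Y \left(24 + \frac{-9 + Y}{Y + v}\right)$)
$\sqrt{h{\left(-119,-363 \right)} + 90574} = \sqrt{- \frac{119 \left(-9 + 24 \left(-363\right) + 25 \left(-119\right)\right)}{-119 - 363} + 90574} = \sqrt{- \frac{119 \left(-9 - 8712 - 2975\right)}{-482} + 90574} = \sqrt{\left(-119\right) \left(- \frac{1}{482}\right) \left(-11696\right) + 90574} = \sqrt{- \frac{695912}{241} + 90574} = \sqrt{\frac{21132422}{241}} = \frac{\sqrt{5092913702}}{241}$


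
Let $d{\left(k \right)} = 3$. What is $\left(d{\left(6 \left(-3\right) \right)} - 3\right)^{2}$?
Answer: $0$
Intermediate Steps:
$\left(d{\left(6 \left(-3\right) \right)} - 3\right)^{2} = \left(3 - 3\right)^{2} = 0^{2} = 0$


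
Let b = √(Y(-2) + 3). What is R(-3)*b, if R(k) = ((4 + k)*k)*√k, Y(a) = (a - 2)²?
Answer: -3*I*√57 ≈ -22.65*I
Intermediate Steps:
Y(a) = (-2 + a)²
R(k) = k^(3/2)*(4 + k) (R(k) = (k*(4 + k))*√k = k^(3/2)*(4 + k))
b = √19 (b = √((-2 - 2)² + 3) = √((-4)² + 3) = √(16 + 3) = √19 ≈ 4.3589)
R(-3)*b = ((-3)^(3/2)*(4 - 3))*√19 = (-3*I*√3*1)*√19 = (-3*I*√3)*√19 = -3*I*√57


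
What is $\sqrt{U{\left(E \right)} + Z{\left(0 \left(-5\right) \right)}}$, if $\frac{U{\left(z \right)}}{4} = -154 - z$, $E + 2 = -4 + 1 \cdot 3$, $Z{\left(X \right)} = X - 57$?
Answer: $i \sqrt{661} \approx 25.71 i$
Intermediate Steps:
$Z{\left(X \right)} = -57 + X$ ($Z{\left(X \right)} = X - 57 = -57 + X$)
$E = -3$ ($E = -2 + \left(-4 + 1 \cdot 3\right) = -2 + \left(-4 + 3\right) = -2 - 1 = -3$)
$U{\left(z \right)} = -616 - 4 z$ ($U{\left(z \right)} = 4 \left(-154 - z\right) = -616 - 4 z$)
$\sqrt{U{\left(E \right)} + Z{\left(0 \left(-5\right) \right)}} = \sqrt{\left(-616 - -12\right) + \left(-57 + 0 \left(-5\right)\right)} = \sqrt{\left(-616 + 12\right) + \left(-57 + 0\right)} = \sqrt{-604 - 57} = \sqrt{-661} = i \sqrt{661}$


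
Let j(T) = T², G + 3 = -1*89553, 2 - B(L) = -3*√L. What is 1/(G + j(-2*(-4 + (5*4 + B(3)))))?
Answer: -3673/323758968 - 3*√3/53959828 ≈ -1.1441e-5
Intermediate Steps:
B(L) = 2 + 3*√L (B(L) = 2 - (-3)*√L = 2 + 3*√L)
G = -89556 (G = -3 - 1*89553 = -3 - 89553 = -89556)
1/(G + j(-2*(-4 + (5*4 + B(3))))) = 1/(-89556 + (-2*(-4 + (5*4 + (2 + 3*√3))))²) = 1/(-89556 + (-2*(-4 + (20 + (2 + 3*√3))))²) = 1/(-89556 + (-2*(-4 + (22 + 3*√3)))²) = 1/(-89556 + (-2*(18 + 3*√3))²) = 1/(-89556 + (-36 - 6*√3)²)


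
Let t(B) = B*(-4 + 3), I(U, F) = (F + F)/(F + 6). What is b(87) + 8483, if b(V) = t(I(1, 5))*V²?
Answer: 17623/11 ≈ 1602.1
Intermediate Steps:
I(U, F) = 2*F/(6 + F) (I(U, F) = (2*F)/(6 + F) = 2*F/(6 + F))
t(B) = -B (t(B) = B*(-1) = -B)
b(V) = -10*V²/11 (b(V) = (-2*5/(6 + 5))*V² = (-2*5/11)*V² = (-1*10/11)*V² = -10*V²/11)
b(87) + 8483 = -10/11*87² + 8483 = -10/11*7569 + 8483 = -75690/11 + 8483 = 17623/11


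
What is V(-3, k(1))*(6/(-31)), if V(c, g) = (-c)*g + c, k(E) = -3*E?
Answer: 72/31 ≈ 2.3226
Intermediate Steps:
V(c, g) = c - c*g (V(c, g) = -c*g + c = c - c*g)
V(-3, k(1))*(6/(-31)) = (-3*(1 - (-3)))*(6/(-31)) = (-3*(1 - 1*(-3)))*(6*(-1/31)) = -3*(1 + 3)*(-6/31) = -3*4*(-6/31) = -12*(-6/31) = 72/31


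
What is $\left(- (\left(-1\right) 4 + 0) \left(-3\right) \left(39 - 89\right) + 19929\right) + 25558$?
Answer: $46087$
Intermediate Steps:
$\left(- (\left(-1\right) 4 + 0) \left(-3\right) \left(39 - 89\right) + 19929\right) + 25558 = \left(- (-4 + 0) \left(-3\right) \left(-50\right) + 19929\right) + 25558 = \left(\left(-1\right) \left(-4\right) \left(-3\right) \left(-50\right) + 19929\right) + 25558 = \left(4 \left(-3\right) \left(-50\right) + 19929\right) + 25558 = \left(\left(-12\right) \left(-50\right) + 19929\right) + 25558 = \left(600 + 19929\right) + 25558 = 20529 + 25558 = 46087$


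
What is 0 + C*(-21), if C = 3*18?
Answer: -1134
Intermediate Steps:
C = 54
0 + C*(-21) = 0 + 54*(-21) = 0 - 1134 = -1134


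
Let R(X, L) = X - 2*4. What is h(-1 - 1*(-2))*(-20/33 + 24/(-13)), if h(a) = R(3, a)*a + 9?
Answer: -4208/429 ≈ -9.8089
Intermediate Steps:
R(X, L) = -8 + X (R(X, L) = X - 8 = -8 + X)
h(a) = 9 - 5*a (h(a) = (-8 + 3)*a + 9 = -5*a + 9 = 9 - 5*a)
h(-1 - 1*(-2))*(-20/33 + 24/(-13)) = (9 - 5*(-1 - 1*(-2)))*(-20/33 + 24/(-13)) = (9 - 5*(-1 + 2))*(-20*1/33 + 24*(-1/13)) = (9 - 5*1)*(-20/33 - 24/13) = (9 - 5)*(-1052/429) = 4*(-1052/429) = -4208/429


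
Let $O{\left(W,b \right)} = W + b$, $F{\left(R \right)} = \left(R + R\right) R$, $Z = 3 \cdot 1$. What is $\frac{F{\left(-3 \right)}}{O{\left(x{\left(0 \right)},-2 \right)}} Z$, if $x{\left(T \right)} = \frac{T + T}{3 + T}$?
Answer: $-27$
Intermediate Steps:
$x{\left(T \right)} = \frac{2 T}{3 + T}$
$Z = 3$
$F{\left(R \right)} = 2 R^{2}$ ($F{\left(R \right)} = 2 R R = 2 R^{2}$)
$\frac{F{\left(-3 \right)}}{O{\left(x{\left(0 \right)},-2 \right)}} Z = \frac{2 \left(-3\right)^{2}}{2 \cdot 0 \frac{1}{3 + 0} - 2} \cdot 3 = \frac{2 \cdot 9}{2 \cdot 0 \cdot \frac{1}{3} - 2} \cdot 3 = \frac{1}{2 \cdot 0 \cdot \frac{1}{3} - 2} \cdot 18 \cdot 3 = \frac{1}{0 - 2} \cdot 18 \cdot 3 = \frac{1}{-2} \cdot 18 \cdot 3 = \left(- \frac{1}{2}\right) 18 \cdot 3 = \left(-9\right) 3 = -27$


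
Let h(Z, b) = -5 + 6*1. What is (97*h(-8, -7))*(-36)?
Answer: -3492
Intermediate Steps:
h(Z, b) = 1 (h(Z, b) = -5 + 6 = 1)
(97*h(-8, -7))*(-36) = (97*1)*(-36) = 97*(-36) = -3492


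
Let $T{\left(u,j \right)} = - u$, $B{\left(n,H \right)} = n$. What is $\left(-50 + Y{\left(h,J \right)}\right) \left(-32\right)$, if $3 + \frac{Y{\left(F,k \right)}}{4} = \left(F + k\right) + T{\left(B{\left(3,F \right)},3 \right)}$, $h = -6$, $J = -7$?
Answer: $4032$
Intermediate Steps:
$Y{\left(F,k \right)} = -24 + 4 F + 4 k$ ($Y{\left(F,k \right)} = -12 + 4 \left(\left(F + k\right) - 3\right) = -12 + 4 \left(-3 + F + k\right) = -12 + \left(-12 + 4 F + 4 k\right) = -24 + 4 F + 4 k$)
$\left(-50 + Y{\left(h,J \right)}\right) \left(-32\right) = \left(-50 + \left(-24 + 4 \left(-6\right) + 4 \left(-7\right)\right)\right) \left(-32\right) = \left(-50 - 76\right) \left(-32\right) = \left(-126\right) \left(-32\right) = 4032$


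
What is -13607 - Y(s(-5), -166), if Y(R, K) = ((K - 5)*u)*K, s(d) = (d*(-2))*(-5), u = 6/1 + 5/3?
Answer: -231233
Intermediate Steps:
u = 23/3 (u = 6*1 + 5*(1/3) = 6 + 5/3 = 23/3 ≈ 7.6667)
s(d) = 10*d (s(d) = -2*d*(-5) = 10*d)
Y(R, K) = K*(-115/3 + 23*K/3) (Y(R, K) = ((K - 5)*(23/3))*K = ((-5 + K)*(23/3))*K = (-115/3 + 23*K/3)*K = K*(-115/3 + 23*K/3))
-13607 - Y(s(-5), -166) = -13607 - 23*(-166)*(-5 - 166)/3 = -13607 - 23*(-166)*(-171)/3 = -13607 - 1*217626 = -13607 - 217626 = -231233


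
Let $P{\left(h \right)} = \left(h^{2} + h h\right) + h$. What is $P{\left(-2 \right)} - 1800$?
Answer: $-1794$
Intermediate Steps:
$P{\left(h \right)} = h + 2 h^{2}$ ($P{\left(h \right)} = \left(h^{2} + h^{2}\right) + h = 2 h^{2} + h = h + 2 h^{2}$)
$P{\left(-2 \right)} - 1800 = - 2 \left(1 + 2 \left(-2\right)\right) - 1800 = - 2 \left(1 - 4\right) - 1800 = \left(-2\right) \left(-3\right) - 1800 = 6 - 1800 = -1794$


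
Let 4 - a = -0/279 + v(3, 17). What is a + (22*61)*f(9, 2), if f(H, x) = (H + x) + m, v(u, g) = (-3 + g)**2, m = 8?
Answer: 25306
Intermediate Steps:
f(H, x) = 8 + H + x (f(H, x) = (H + x) + 8 = 8 + H + x)
a = -192 (a = 4 - (-0/279 + (-3 + 17)**2) = 4 - (-0/279 + 14**2) = 4 - (-40*0 + 196) = 4 - (0 + 196) = 4 - 1*196 = 4 - 196 = -192)
a + (22*61)*f(9, 2) = -192 + (22*61)*(8 + 9 + 2) = -192 + 1342*19 = -192 + 25498 = 25306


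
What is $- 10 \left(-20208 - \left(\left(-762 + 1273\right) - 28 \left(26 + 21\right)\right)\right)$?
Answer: $194030$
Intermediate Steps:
$- 10 \left(-20208 - \left(\left(-762 + 1273\right) - 28 \left(26 + 21\right)\right)\right) = - 10 \left(-20208 - \left(511 - 1316\right)\right) = - 10 \left(-20208 - -805\right) = - 10 \left(-20208 + 805\right) = \left(-10\right) \left(-19403\right) = 194030$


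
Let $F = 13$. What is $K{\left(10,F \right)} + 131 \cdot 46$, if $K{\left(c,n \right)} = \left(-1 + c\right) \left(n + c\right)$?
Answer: $6233$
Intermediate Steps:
$K{\left(c,n \right)} = \left(-1 + c\right) \left(c + n\right)$
$K{\left(10,F \right)} + 131 \cdot 46 = \left(10^{2} - 10 - 13 + 10 \cdot 13\right) + 131 \cdot 46 = \left(100 - 10 - 13 + 130\right) + 6026 = 207 + 6026 = 6233$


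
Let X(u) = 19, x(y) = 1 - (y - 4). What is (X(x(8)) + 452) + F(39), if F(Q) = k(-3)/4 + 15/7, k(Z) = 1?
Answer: 13255/28 ≈ 473.39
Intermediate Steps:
x(y) = 5 - y (x(y) = 1 - (-4 + y) = 1 + (4 - y) = 5 - y)
F(Q) = 67/28 (F(Q) = 1/4 + 15/7 = 67/28)
(X(x(8)) + 452) + F(39) = (19 + 452) + 67/28 = 471 + 67/28 = 13255/28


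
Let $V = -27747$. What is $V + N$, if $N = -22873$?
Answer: $-50620$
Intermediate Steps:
$V + N = -27747 - 22873 = -50620$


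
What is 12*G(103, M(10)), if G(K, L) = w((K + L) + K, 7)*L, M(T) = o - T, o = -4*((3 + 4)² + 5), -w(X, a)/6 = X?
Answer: -325440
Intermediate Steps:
w(X, a) = -6*X
o = -216 (o = -4*(7² + 5) = -4*(49 + 5) = -4*54 = -216)
M(T) = -216 - T
G(K, L) = L*(-12*K - 6*L) (G(K, L) = (-6*((K + L) + K))*L = (-6*(L + 2*K))*L = (-12*K - 6*L)*L = L*(-12*K - 6*L))
12*G(103, M(10)) = 12*(6*(-216 - 1*10)*(-(-216 - 1*10) - 2*103)) = 12*(6*(-216 - 10)*(-(-216 - 10) - 206)) = 12*(6*(-226)*(-1*(-226) - 206)) = 12*(6*(-226)*(226 - 206)) = 12*(6*(-226)*20) = 12*(-27120) = -325440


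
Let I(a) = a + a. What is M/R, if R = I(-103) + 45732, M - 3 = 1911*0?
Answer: 3/45526 ≈ 6.5896e-5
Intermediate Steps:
M = 3 (M = 3 + 1911*0 = 3 + 0 = 3)
I(a) = 2*a
R = 45526 (R = 2*(-103) + 45732 = -206 + 45732 = 45526)
M/R = 3/45526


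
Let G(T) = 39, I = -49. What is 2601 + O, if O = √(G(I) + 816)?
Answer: 2601 + 3*√95 ≈ 2630.2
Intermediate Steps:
O = 3*√95 (O = √(39 + 816) = √855 = 3*√95 ≈ 29.240)
2601 + O = 2601 + 3*√95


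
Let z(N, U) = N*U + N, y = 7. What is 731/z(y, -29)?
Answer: -731/196 ≈ -3.7296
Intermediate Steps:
z(N, U) = N + N*U
731/z(y, -29) = 731/((7*(1 - 29))) = 731/((7*(-28))) = 731/(-196) = 731*(-1/196) = -731/196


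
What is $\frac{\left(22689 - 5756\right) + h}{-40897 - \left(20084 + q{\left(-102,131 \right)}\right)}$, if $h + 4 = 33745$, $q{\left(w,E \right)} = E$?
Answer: $- \frac{25337}{30556} \approx -0.8292$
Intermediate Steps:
$h = 33741$ ($h = -4 + 33745 = 33741$)
$\frac{\left(22689 - 5756\right) + h}{-40897 - \left(20084 + q{\left(-102,131 \right)}\right)} = \frac{\left(22689 - 5756\right) + 33741}{-40897 - 20215} = \frac{16933 + 33741}{-40897 - 20215} = \frac{50674}{-40897 - 20215} = \frac{50674}{-61112} = 50674 \left(- \frac{1}{61112}\right) = - \frac{25337}{30556}$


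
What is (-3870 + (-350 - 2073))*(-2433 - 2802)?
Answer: 32943855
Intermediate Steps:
(-3870 + (-350 - 2073))*(-2433 - 2802) = (-3870 - 2423)*(-5235) = -6293*(-5235) = 32943855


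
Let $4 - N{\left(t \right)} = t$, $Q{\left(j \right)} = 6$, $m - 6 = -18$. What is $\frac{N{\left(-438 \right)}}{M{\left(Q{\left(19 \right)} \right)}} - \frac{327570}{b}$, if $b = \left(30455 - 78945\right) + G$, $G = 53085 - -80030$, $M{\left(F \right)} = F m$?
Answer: $- \frac{6098929}{609300} \approx -10.01$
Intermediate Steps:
$m = -12$ ($m = 6 - 18 = -12$)
$M{\left(F \right)} = - 12 F$ ($M{\left(F \right)} = F \left(-12\right) = - 12 F$)
$G = 133115$ ($G = 53085 + 80030 = 133115$)
$N{\left(t \right)} = 4 - t$
$b = 84625$ ($b = \left(30455 - 78945\right) + 133115 = -48490 + 133115 = 84625$)
$\frac{N{\left(-438 \right)}}{M{\left(Q{\left(19 \right)} \right)}} - \frac{327570}{b} = \frac{4 - -438}{\left(-12\right) 6} - \frac{327570}{84625} = \frac{4 + 438}{-72} - \frac{65514}{16925} = 442 \left(- \frac{1}{72}\right) - \frac{65514}{16925} = - \frac{221}{36} - \frac{65514}{16925} = - \frac{6098929}{609300}$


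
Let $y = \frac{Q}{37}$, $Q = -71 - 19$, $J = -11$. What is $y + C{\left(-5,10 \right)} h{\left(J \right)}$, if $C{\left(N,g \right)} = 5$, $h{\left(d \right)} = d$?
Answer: $- \frac{2125}{37} \approx -57.432$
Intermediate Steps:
$Q = -90$ ($Q = -71 - 19 = -90$)
$y = - \frac{90}{37} \approx -2.4324$
$y + C{\left(-5,10 \right)} h{\left(J \right)} = - \frac{90}{37} + 5 \left(-11\right) = - \frac{90}{37} - 55 = - \frac{2125}{37}$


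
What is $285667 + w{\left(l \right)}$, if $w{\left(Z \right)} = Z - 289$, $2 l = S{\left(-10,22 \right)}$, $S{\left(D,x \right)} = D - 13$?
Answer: $\frac{570733}{2} \approx 2.8537 \cdot 10^{5}$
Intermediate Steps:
$S{\left(D,x \right)} = -13 + D$
$l = - \frac{23}{2}$ ($l = \frac{-13 - 10}{2} = \frac{1}{2} \left(-23\right) = - \frac{23}{2} \approx -11.5$)
$w{\left(Z \right)} = -289 + Z$ ($w{\left(Z \right)} = Z - 289 = -289 + Z$)
$285667 + w{\left(l \right)} = 285667 - \frac{601}{2} = \frac{570733}{2}$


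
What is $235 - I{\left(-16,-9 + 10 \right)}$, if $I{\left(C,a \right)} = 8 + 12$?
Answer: $215$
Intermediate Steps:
$I{\left(C,a \right)} = 20$
$235 - I{\left(-16,-9 + 10 \right)} = 235 - 20 = 215$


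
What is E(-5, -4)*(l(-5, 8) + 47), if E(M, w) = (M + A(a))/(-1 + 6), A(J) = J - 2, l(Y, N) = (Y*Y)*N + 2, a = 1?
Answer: -1494/5 ≈ -298.80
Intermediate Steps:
l(Y, N) = 2 + N*Y² (l(Y, N) = Y²*N + 2 = N*Y² + 2 = 2 + N*Y²)
A(J) = -2 + J
E(M, w) = -⅕ + M/5 (E(M, w) = (M + (-2 + 1))/(-1 + 6) = (M - 1)/5 = (-1 + M)*(⅕) = -⅕ + M/5)
E(-5, -4)*(l(-5, 8) + 47) = (-⅕ + (⅕)*(-5))*((2 + 8*(-5)²) + 47) = (-⅕ - 1)*((2 + 8*25) + 47) = -6*((2 + 200) + 47)/5 = -6*(202 + 47)/5 = -6/5*249 = -1494/5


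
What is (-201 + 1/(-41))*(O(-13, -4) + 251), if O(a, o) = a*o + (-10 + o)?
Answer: -2381938/41 ≈ -58096.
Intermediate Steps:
O(a, o) = -10 + o + a*o
(-201 + 1/(-41))*(O(-13, -4) + 251) = (-201 + 1/(-41))*((-10 - 4 - 13*(-4)) + 251) = (-201 - 1/41)*((-10 - 4 + 52) + 251) = -8242*(38 + 251)/41 = -8242/41*289 = -2381938/41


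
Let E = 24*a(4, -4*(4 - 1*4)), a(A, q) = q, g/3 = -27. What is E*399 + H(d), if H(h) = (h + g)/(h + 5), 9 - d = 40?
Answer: 56/13 ≈ 4.3077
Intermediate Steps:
d = -31 (d = 9 - 1*40 = 9 - 40 = -31)
g = -81 (g = 3*(-27) = -81)
E = 0 (E = 24*(-4*(4 - 1*4)) = 24*(-4*(4 - 4)) = 24*(-4*0) = 24*0 = 0)
H(h) = (-81 + h)/(5 + h) (H(h) = (h - 81)/(h + 5) = (-81 + h)/(5 + h))
E*399 + H(d) = 0*399 + (-81 - 31)/(5 - 31) = 0 - 112/(-26) = 0 - 1/26*(-112) = 0 + 56/13 = 56/13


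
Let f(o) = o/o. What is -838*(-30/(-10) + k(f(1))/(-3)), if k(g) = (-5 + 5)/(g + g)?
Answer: -2514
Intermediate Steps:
f(o) = 1
k(g) = 0 (k(g) = 0/((2*g)) = 0*(1/(2*g)) = 0)
-838*(-30/(-10) + k(f(1))/(-3)) = -838*(-30/(-10) + 0/(-3)) = -838*(-30*(-⅒) + 0*(-⅓)) = -838*(3 + 0) = -838*3 = -2514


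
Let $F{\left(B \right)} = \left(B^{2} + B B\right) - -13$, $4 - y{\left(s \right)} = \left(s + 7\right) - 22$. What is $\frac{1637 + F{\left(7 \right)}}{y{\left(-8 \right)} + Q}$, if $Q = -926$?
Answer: $- \frac{1748}{899} \approx -1.9444$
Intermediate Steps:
$y{\left(s \right)} = 19 - s$ ($y{\left(s \right)} = 4 - \left(\left(s + 7\right) - 22\right) = 4 - \left(\left(7 + s\right) - 22\right) = 4 - \left(-15 + s\right) = 19 - s$)
$F{\left(B \right)} = 13 + 2 B^{2}$ ($F{\left(B \right)} = \left(B^{2} + B^{2}\right) + 13 = 2 B^{2} + 13 = 13 + 2 B^{2}$)
$\frac{1637 + F{\left(7 \right)}}{y{\left(-8 \right)} + Q} = \frac{1637 + \left(13 + 2 \cdot 7^{2}\right)}{\left(19 - -8\right) - 926} = \frac{1637 + \left(13 + 2 \cdot 49\right)}{\left(19 + 8\right) - 926} = \frac{1637 + \left(13 + 98\right)}{27 - 926} = \frac{1637 + 111}{-899} = 1748 \left(- \frac{1}{899}\right) = - \frac{1748}{899}$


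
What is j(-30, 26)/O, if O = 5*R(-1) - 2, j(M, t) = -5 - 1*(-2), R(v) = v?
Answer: 3/7 ≈ 0.42857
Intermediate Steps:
j(M, t) = -3 (j(M, t) = -5 + 2 = -3)
O = -7 (O = 5*(-1) - 2 = -5 - 2 = -7)
j(-30, 26)/O = -3/(-7) = -3*(-⅐) = 3/7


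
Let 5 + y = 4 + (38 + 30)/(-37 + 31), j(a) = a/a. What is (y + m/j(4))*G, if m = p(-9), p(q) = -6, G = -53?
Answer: 2915/3 ≈ 971.67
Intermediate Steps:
j(a) = 1
m = -6
y = -37/3 (y = -5 + (4 + (38 + 30)/(-37 + 31)) = -5 + (4 + 68/(-6)) = -5 + (4 + 68*(-1/6)) = -5 + (4 - 34/3) = -5 - 22/3 = -37/3 ≈ -12.333)
(y + m/j(4))*G = (-37/3 - 6/1)*(-53) = (-37/3 - 6*1)*(-53) = (-37/3 - 6)*(-53) = -55/3*(-53) = 2915/3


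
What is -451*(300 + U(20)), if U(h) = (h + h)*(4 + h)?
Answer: -568260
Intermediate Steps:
U(h) = 2*h*(4 + h) (U(h) = (2*h)*(4 + h) = 2*h*(4 + h))
-451*(300 + U(20)) = -451*(300 + 2*20*(4 + 20)) = -451*(300 + 2*20*24) = -451*(300 + 960) = -451*1260 = -568260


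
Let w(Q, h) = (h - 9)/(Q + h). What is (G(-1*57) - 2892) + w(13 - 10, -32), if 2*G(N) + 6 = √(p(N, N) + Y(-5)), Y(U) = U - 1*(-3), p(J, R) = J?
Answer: -83914/29 + I*√59/2 ≈ -2893.6 + 3.8406*I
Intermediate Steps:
w(Q, h) = (-9 + h)/(Q + h)
Y(U) = 3 + U (Y(U) = U + 3 = 3 + U)
G(N) = -3 + √(-2 + N)/2 (G(N) = -3 + √(N + (3 - 5))/2 = -3 + √(N - 2)/2 = -3 + √(-2 + N)/2)
(G(-1*57) - 2892) + w(13 - 10, -32) = ((-3 + √(-2 - 1*57)/2) - 2892) + (-9 - 32)/((13 - 10) - 32) = ((-3 + √(-2 - 57)/2) - 2892) - 41/(3 - 32) = ((-3 + √(-59)/2) - 2892) - 41/(-29) = ((-3 + (I*√59)/2) - 2892) - 1/29*(-41) = ((-3 + I*√59/2) - 2892) + 41/29 = (-2895 + I*√59/2) + 41/29 = -83914/29 + I*√59/2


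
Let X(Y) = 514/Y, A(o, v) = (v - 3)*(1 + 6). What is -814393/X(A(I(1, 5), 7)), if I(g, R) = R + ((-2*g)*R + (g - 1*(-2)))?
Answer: -11401502/257 ≈ -44364.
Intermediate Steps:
I(g, R) = 2 + R + g - 2*R*g (I(g, R) = R + (-2*R*g + (g + 2)) = R + (-2*R*g + (2 + g)) = R + (2 + g - 2*R*g) = 2 + R + g - 2*R*g)
A(o, v) = -21 + 7*v (A(o, v) = (-3 + v)*7 = -21 + 7*v)
-814393/X(A(I(1, 5), 7)) = -814393/(514/(-21 + 7*7)) = -814393/(514/(-21 + 49)) = -814393/(514/28) = -814393/(514*(1/28)) = -814393/257/14 = -814393*14/257 = -11401502/257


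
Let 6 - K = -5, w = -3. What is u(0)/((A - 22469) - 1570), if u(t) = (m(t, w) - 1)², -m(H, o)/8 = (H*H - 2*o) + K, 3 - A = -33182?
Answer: 18769/9146 ≈ 2.0522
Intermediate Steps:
A = 33185 (A = 3 - 1*(-33182) = 3 + 33182 = 33185)
K = 11 (K = 6 - 1*(-5) = 6 + 5 = 11)
m(H, o) = -88 - 8*H² + 16*o (m(H, o) = -8*((H*H - 2*o) + 11) = -8*((H² - 2*o) + 11) = -8*(11 + H² - 2*o) = -88 - 8*H² + 16*o)
u(t) = (-137 - 8*t²)² (u(t) = ((-88 - 8*t² + 16*(-3)) - 1)² = ((-88 - 8*t² - 48) - 1)² = ((-136 - 8*t²) - 1)² = (-137 - 8*t²)²)
u(0)/((A - 22469) - 1570) = (137 + 8*0²)²/((33185 - 22469) - 1570) = (137 + 8*0)²/(10716 - 1570) = (137 + 0)²/9146 = 137²*(1/9146) = 18769*(1/9146) = 18769/9146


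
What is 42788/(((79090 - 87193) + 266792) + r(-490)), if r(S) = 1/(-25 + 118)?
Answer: 1989642/12029039 ≈ 0.16540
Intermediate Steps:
r(S) = 1/93
42788/(((79090 - 87193) + 266792) + r(-490)) = 42788/(((79090 - 87193) + 266792) + 1/93) = 42788/((-8103 + 266792) + 1/93) = 42788/(258689 + 1/93) = 42788/(24058078/93) = 42788*(93/24058078) = 1989642/12029039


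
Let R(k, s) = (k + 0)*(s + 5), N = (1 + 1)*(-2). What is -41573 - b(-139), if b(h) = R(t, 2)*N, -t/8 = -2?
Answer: -41125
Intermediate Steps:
t = 16 (t = -8*(-2) = 16)
N = -4 (N = 2*(-2) = -4)
R(k, s) = k*(5 + s)
b(h) = -448 (b(h) = (16*(5 + 2))*(-4) = (16*7)*(-4) = 112*(-4) = -448)
-41573 - b(-139) = -41573 - 1*(-448) = -41573 + 448 = -41125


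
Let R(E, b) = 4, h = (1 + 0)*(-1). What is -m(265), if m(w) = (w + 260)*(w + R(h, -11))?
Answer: -141225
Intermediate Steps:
h = -1 (h = 1*(-1) = -1)
m(w) = (4 + w)*(260 + w) (m(w) = (w + 260)*(w + 4) = (260 + w)*(4 + w) = (4 + w)*(260 + w))
-m(265) = -(1040 + 265² + 264*265) = -(1040 + 70225 + 69960) = -1*141225 = -141225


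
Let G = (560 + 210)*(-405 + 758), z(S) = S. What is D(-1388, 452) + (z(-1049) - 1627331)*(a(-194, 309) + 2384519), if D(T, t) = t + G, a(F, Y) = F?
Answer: -3882586871238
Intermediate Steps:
G = 271810 (G = 770*353 = 271810)
D(T, t) = 271810 + t (D(T, t) = t + 271810 = 271810 + t)
D(-1388, 452) + (z(-1049) - 1627331)*(a(-194, 309) + 2384519) = (271810 + 452) + (-1049 - 1627331)*(-194 + 2384519) = 272262 - 1628380*2384325 = 272262 - 3882587143500 = -3882586871238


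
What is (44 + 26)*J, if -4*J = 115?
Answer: -4025/2 ≈ -2012.5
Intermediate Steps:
J = -115/4 (J = -1/4*115 = -115/4 ≈ -28.750)
(44 + 26)*J = (44 + 26)*(-115/4) = 70*(-115/4) = -4025/2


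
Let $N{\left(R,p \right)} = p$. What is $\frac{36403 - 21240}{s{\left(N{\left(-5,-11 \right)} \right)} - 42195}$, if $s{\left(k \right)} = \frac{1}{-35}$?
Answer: $- \frac{530705}{1476826} \approx -0.35935$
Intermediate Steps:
$s{\left(k \right)} = - \frac{1}{35}$
$\frac{36403 - 21240}{s{\left(N{\left(-5,-11 \right)} \right)} - 42195} = \frac{36403 - 21240}{- \frac{1}{35} - 42195} = \frac{15163}{- \frac{1476826}{35}} = 15163 \left(- \frac{35}{1476826}\right) = - \frac{530705}{1476826}$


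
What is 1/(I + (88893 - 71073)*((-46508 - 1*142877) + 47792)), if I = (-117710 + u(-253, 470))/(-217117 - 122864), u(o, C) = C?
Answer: -113327/285945242574940 ≈ -3.9632e-10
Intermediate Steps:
I = 39080/113327 (I = (-117710 + 470)/(-217117 - 122864) = -117240/(-339981) = -117240*(-1/339981) = 39080/113327 ≈ 0.34484)
1/(I + (88893 - 71073)*((-46508 - 1*142877) + 47792)) = 1/(39080/113327 + (88893 - 71073)*((-46508 - 1*142877) + 47792)) = 1/(39080/113327 + 17820*((-46508 - 142877) + 47792)) = 1/(39080/113327 + 17820*(-189385 + 47792)) = 1/(39080/113327 + 17820*(-141593)) = 1/(39080/113327 - 2523187260) = 1/(-285945242574940/113327) = -113327/285945242574940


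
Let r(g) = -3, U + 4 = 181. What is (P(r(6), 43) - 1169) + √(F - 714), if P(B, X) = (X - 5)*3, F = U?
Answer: -1055 + I*√537 ≈ -1055.0 + 23.173*I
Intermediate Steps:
U = 177 (U = -4 + 181 = 177)
F = 177
P(B, X) = -15 + 3*X (P(B, X) = (-5 + X)*3 = -15 + 3*X)
(P(r(6), 43) - 1169) + √(F - 714) = ((-15 + 3*43) - 1169) + √(177 - 714) = ((-15 + 129) - 1169) + √(-537) = (114 - 1169) + I*√537 = -1055 + I*√537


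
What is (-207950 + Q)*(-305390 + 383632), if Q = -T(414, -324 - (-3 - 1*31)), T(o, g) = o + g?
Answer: -16280125908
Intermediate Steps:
T(o, g) = g + o
Q = -124 (Q = -((-324 - (-3 - 1*31)) + 414) = -((-324 - (-3 - 31)) + 414) = -((-324 - 1*(-34)) + 414) = -((-324 + 34) + 414) = -(-290 + 414) = -1*124 = -124)
(-207950 + Q)*(-305390 + 383632) = (-207950 - 124)*(-305390 + 383632) = -208074*78242 = -16280125908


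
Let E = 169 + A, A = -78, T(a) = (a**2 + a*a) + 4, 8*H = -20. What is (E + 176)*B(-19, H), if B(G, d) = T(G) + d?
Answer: 386349/2 ≈ 1.9317e+5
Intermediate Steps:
H = -5/2 (H = (1/8)*(-20) = -5/2 ≈ -2.5000)
T(a) = 4 + 2*a**2 (T(a) = (a**2 + a**2) + 4 = 2*a**2 + 4 = 4 + 2*a**2)
B(G, d) = 4 + d + 2*G**2 (B(G, d) = (4 + 2*G**2) + d = 4 + d + 2*G**2)
E = 91 (E = 169 - 78 = 91)
(E + 176)*B(-19, H) = (91 + 176)*(4 - 5/2 + 2*(-19)**2) = 267*(4 - 5/2 + 2*361) = 267*(4 - 5/2 + 722) = 267*(1447/2) = 386349/2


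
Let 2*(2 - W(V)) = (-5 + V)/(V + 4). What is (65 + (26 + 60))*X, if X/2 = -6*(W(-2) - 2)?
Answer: -3171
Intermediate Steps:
W(V) = 2 - (-5 + V)/(2*(4 + V)) (W(V) = 2 - (-5 + V)/(2*(V + 4)) = 2 - (-5 + V)/(2*(4 + V)))
X = -21 (X = 2*(-6*(3*(7 - 2)/(2*(4 - 2)) - 2)) = 2*(-6*((3/2)*5/2 - 2)) = 2*(-6*((3/2)*(1/2)*5 - 2)) = 2*(-6*(15/4 - 2)) = 2*(-6*7/4) = 2*(-21/2) = -21)
(65 + (26 + 60))*X = (65 + (26 + 60))*(-21) = (65 + 86)*(-21) = 151*(-21) = -3171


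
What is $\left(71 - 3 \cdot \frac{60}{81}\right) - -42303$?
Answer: $\frac{381346}{9} \approx 42372.0$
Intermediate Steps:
$\left(71 - 3 \cdot \frac{60}{81}\right) - -42303 = \left(71 - 3 \cdot 60 \cdot \frac{1}{81}\right) + 42303 = \left(71 - \frac{20}{9}\right) + 42303 = \frac{619}{9} + 42303 = \frac{381346}{9}$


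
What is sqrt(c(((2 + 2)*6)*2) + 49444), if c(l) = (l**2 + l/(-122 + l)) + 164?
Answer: 4*sqrt(4441665)/37 ≈ 227.84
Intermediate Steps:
c(l) = 164 + l**2 + l/(-122 + l) (c(l) = (l**2 + l/(-122 + l)) + 164 = 164 + l**2 + l/(-122 + l))
sqrt(c(((2 + 2)*6)*2) + 49444) = sqrt((-20008 + (((2 + 2)*6)*2)**3 - 122*144*(2 + 2)**2 + 165*(((2 + 2)*6)*2))/(-122 + ((2 + 2)*6)*2) + 49444) = sqrt((-20008 + ((4*6)*2)**3 - 122*((4*6)*2)**2 + 165*((4*6)*2))/(-122 + (4*6)*2) + 49444) = sqrt((-20008 + (24*2)**3 - 122*(24*2)**2 + 165*(24*2))/(-122 + 24*2) + 49444) = sqrt((-20008 + 48**3 - 122*48**2 + 165*48)/(-122 + 48) + 49444) = sqrt((-20008 + 110592 - 122*2304 + 7920)/(-74) + 49444) = sqrt(-(-20008 + 110592 - 281088 + 7920)/74 + 49444) = sqrt(-1/74*(-182584) + 49444) = sqrt(91292/37 + 49444) = sqrt(1920720/37) = 4*sqrt(4441665)/37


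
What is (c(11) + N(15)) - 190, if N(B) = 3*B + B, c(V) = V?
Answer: -119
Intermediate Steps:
N(B) = 4*B
(c(11) + N(15)) - 190 = (11 + 4*15) - 190 = (11 + 60) - 190 = 71 - 190 = -119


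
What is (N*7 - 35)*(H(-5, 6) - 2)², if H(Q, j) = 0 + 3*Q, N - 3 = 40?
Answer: 76874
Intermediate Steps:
N = 43 (N = 3 + 40 = 43)
H(Q, j) = 3*Q
(N*7 - 35)*(H(-5, 6) - 2)² = (43*7 - 35)*(3*(-5) - 2)² = (301 - 35)*(-15 - 2)² = 266*(-17)² = 266*289 = 76874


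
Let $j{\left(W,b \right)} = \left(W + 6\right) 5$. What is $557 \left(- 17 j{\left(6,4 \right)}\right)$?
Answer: $-568140$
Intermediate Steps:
$j{\left(W,b \right)} = 30 + 5 W$ ($j{\left(W,b \right)} = \left(6 + W\right) 5 = 30 + 5 W$)
$557 \left(- 17 j{\left(6,4 \right)}\right) = 557 \left(- 17 \left(30 + 5 \cdot 6\right)\right) = 557 \left(- 17 \left(30 + 30\right)\right) = 557 \left(\left(-17\right) 60\right) = 557 \left(-1020\right) = -568140$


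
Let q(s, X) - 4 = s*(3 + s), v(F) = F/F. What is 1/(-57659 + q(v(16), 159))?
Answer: -1/57651 ≈ -1.7346e-5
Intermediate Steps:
v(F) = 1
q(s, X) = 4 + s*(3 + s)
1/(-57659 + q(v(16), 159)) = 1/(-57659 + (4 + 1² + 3*1)) = 1/(-57659 + (4 + 1 + 3)) = 1/(-57659 + 8) = 1/(-57651) = -1/57651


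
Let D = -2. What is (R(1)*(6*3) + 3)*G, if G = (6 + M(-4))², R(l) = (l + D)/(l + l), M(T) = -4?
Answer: -24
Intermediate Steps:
R(l) = (-2 + l)/(2*l) (R(l) = (l - 2)/(l + l) = (-2 + l)/((2*l)) = (-2 + l)*(1/(2*l)) = (-2 + l)/(2*l))
G = 4 (G = (6 - 4)² = 2² = 4)
(R(1)*(6*3) + 3)*G = (((½)*(-2 + 1)/1)*(6*3) + 3)*4 = (((½)*1*(-1))*18 + 3)*4 = (-½*18 + 3)*4 = (-9 + 3)*4 = -6*4 = -24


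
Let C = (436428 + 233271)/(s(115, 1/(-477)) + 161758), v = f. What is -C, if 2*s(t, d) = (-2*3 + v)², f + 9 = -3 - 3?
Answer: -1339398/323957 ≈ -4.1345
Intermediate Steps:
f = -15 (f = -9 + (-3 - 3) = -9 - 6 = -15)
v = -15
s(t, d) = 441/2 (s(t, d) = (-2*3 - 15)²/2 = (-6 - 15)²/2 = (½)*(-21)² = (½)*441 = 441/2)
C = 1339398/323957 (C = (436428 + 233271)/(441/2 + 161758) = 669699/(323957/2) = 669699*(2/323957) = 1339398/323957 ≈ 4.1345)
-C = -1*1339398/323957 = -1339398/323957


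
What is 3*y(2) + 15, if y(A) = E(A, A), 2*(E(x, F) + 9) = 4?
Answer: -6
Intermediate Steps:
E(x, F) = -7 (E(x, F) = -9 + (½)*4 = -9 + 2 = -7)
y(A) = -7
3*y(2) + 15 = 3*(-7) + 15 = -21 + 15 = -6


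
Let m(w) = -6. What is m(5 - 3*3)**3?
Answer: -216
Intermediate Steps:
m(5 - 3*3)**3 = (-6)**3 = -216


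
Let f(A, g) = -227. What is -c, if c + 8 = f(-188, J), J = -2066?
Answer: 235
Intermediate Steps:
c = -235 (c = -8 - 227 = -235)
-c = -1*(-235) = 235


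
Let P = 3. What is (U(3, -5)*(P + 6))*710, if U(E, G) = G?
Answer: -31950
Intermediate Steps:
(U(3, -5)*(P + 6))*710 = -5*(3 + 6)*710 = -5*9*710 = -45*710 = -31950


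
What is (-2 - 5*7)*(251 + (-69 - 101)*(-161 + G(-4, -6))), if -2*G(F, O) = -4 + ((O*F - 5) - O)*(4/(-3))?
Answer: -2713691/3 ≈ -9.0456e+5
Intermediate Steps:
G(F, O) = -4/3 - 2*O/3 + 2*F*O/3 (G(F, O) = -(-4 + ((O*F - 5) - O)*(4/(-3)))/2 = -(-4 + ((F*O - 5) - O)*(4*(-1/3)))/2 = -(-4 + ((-5 + F*O) - O)*(-4/3))/2 = -(-4 + (-5 - O + F*O)*(-4/3))/2 = -(-4 + (20/3 + 4*O/3 - 4*F*O/3))/2 = -(8/3 + 4*O/3 - 4*F*O/3)/2 = -4/3 - 2*O/3 + 2*F*O/3)
(-2 - 5*7)*(251 + (-69 - 101)*(-161 + G(-4, -6))) = (-2 - 5*7)*(251 + (-69 - 101)*(-161 + (-4/3 - 2/3*(-6) + (2/3)*(-4)*(-6)))) = (-2 - 35)*(251 - 170*(-161 + (-4/3 + 4 + 16))) = -37*(251 - 170*(-161 + 56/3)) = -37*(251 - 170*(-427/3)) = -37*(251 + 72590/3) = -37*73343/3 = -2713691/3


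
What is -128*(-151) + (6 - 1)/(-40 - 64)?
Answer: 2010107/104 ≈ 19328.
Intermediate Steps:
-128*(-151) + (6 - 1)/(-40 - 64) = 19328 + 5/(-104) = 19328 + 5*(-1/104) = 19328 - 5/104 = 2010107/104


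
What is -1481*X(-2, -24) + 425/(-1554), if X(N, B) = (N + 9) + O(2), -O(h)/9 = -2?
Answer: -57537275/1554 ≈ -37025.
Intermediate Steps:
O(h) = 18 (O(h) = -9*(-2) = 18)
X(N, B) = 27 + N (X(N, B) = (N + 9) + 18 = (9 + N) + 18 = 27 + N)
-1481*X(-2, -24) + 425/(-1554) = -1481*(27 - 2) + 425/(-1554) = -1481*25 + 425*(-1/1554) = -37025 - 425/1554 = -57537275/1554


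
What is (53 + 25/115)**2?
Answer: 1498176/529 ≈ 2832.1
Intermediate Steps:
(53 + 25/115)**2 = (53 + 25*(1/115))**2 = (53 + 5/23)**2 = (1224/23)**2 = 1498176/529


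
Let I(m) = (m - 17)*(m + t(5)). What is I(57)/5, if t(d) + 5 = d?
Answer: 456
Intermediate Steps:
t(d) = -5 + d
I(m) = m*(-17 + m) (I(m) = (m - 17)*(m + (-5 + 5)) = (-17 + m)*(m + 0) = (-17 + m)*m = m*(-17 + m))
I(57)/5 = (57*(-17 + 57))/5 = (57*40)/5 = (⅕)*2280 = 456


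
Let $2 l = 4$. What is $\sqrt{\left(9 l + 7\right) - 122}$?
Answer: $i \sqrt{97} \approx 9.8489 i$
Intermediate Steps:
$l = 2$ ($l = \frac{1}{2} \cdot 4 = 2$)
$\sqrt{\left(9 l + 7\right) - 122} = \sqrt{\left(9 \cdot 2 + 7\right) - 122} = \sqrt{\left(18 + 7\right) - 122} = \sqrt{25 - 122} = \sqrt{-97} = i \sqrt{97}$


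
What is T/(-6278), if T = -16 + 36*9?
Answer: -154/3139 ≈ -0.049060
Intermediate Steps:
T = 308 (T = -16 + 324 = 308)
T/(-6278) = 308/(-6278) = 308*(-1/6278) = -154/3139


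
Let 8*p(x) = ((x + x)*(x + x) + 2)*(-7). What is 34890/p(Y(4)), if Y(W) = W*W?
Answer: -46520/1197 ≈ -38.864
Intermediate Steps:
Y(W) = W²
p(x) = -7/4 - 7*x²/2 (p(x) = (((x + x)*(x + x) + 2)*(-7))/8 = (((2*x)*(2*x) + 2)*(-7))/8 = ((4*x² + 2)*(-7))/8 = ((2 + 4*x²)*(-7))/8 = (-14 - 28*x²)/8 = -7/4 - 7*x²/2)
34890/p(Y(4)) = 34890/(-7/4 - 7*(4²)²/2) = 34890/(-7/4 - 7/2*16²) = 34890/(-7/4 - 7/2*256) = 34890/(-7/4 - 896) = 34890/(-3591/4) = 34890*(-4/3591) = -46520/1197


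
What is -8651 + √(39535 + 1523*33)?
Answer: -8651 + √89794 ≈ -8351.3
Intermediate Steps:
-8651 + √(39535 + 1523*33) = -8651 + √(39535 + 50259) = -8651 + √89794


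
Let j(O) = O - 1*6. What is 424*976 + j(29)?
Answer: 413847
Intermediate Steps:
j(O) = -6 + O (j(O) = O - 6 = -6 + O)
424*976 + j(29) = 424*976 + (-6 + 29) = 413824 + 23 = 413847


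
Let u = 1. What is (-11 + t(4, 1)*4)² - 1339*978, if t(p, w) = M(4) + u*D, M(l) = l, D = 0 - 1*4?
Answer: -1309421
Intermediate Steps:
D = -4 (D = 0 - 4 = -4)
t(p, w) = 0 (t(p, w) = 4 + 1*(-4) = 4 - 4 = 0)
(-11 + t(4, 1)*4)² - 1339*978 = (-11 + 0*4)² - 1339*978 = (-11 + 0)² - 1309542 = (-11)² - 1309542 = 121 - 1309542 = -1309421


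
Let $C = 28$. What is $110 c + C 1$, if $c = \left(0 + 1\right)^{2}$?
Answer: $138$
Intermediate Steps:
$c = 1$ ($c = 1^{2} = 1$)
$110 c + C 1 = 110 \cdot 1 + 28 \cdot 1 = 110 + 28 = 138$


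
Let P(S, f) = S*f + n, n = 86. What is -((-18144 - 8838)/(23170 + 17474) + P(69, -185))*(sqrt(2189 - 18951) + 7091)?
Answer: 203020158971/2258 + 486721577*I*sqrt(58)/2258 ≈ 8.9912e+7 + 1.6416e+6*I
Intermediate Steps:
P(S, f) = 86 + S*f (P(S, f) = S*f + 86 = 86 + S*f)
-((-18144 - 8838)/(23170 + 17474) + P(69, -185))*(sqrt(2189 - 18951) + 7091) = -((-18144 - 8838)/(23170 + 17474) + (86 + 69*(-185)))*(sqrt(2189 - 18951) + 7091) = -(-26982/40644 + (86 - 12765))*(sqrt(-16762) + 7091) = -(-26982*1/40644 - 12679)*(17*I*sqrt(58) + 7091) = -(-1499/2258 - 12679)*(7091 + 17*I*sqrt(58)) = -(-28630681)*(7091 + 17*I*sqrt(58))/2258 = -(-203020158971/2258 - 486721577*I*sqrt(58)/2258) = 203020158971/2258 + 486721577*I*sqrt(58)/2258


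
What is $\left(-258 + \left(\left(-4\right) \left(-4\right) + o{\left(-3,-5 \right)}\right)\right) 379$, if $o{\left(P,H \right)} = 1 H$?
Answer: $-93613$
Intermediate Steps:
$o{\left(P,H \right)} = H$
$\left(-258 + \left(\left(-4\right) \left(-4\right) + o{\left(-3,-5 \right)}\right)\right) 379 = \left(-258 - -11\right) 379 = \left(-258 + \left(16 - 5\right)\right) 379 = \left(-258 + 11\right) 379 = \left(-247\right) 379 = -93613$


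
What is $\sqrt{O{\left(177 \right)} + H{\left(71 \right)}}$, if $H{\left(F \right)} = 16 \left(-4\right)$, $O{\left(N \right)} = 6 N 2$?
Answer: $2 \sqrt{515} \approx 45.387$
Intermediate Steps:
$O{\left(N \right)} = 12 N$
$H{\left(F \right)} = -64$
$\sqrt{O{\left(177 \right)} + H{\left(71 \right)}} = \sqrt{12 \cdot 177 - 64} = \sqrt{2124 - 64} = \sqrt{2060} = 2 \sqrt{515}$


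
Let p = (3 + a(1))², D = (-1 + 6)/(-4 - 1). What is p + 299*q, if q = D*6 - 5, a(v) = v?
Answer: -3273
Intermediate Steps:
D = -1 (D = 5/(-5) = 5*(-⅕) = -1)
q = -11 (q = -1*6 - 5 = -6 - 5 = -11)
p = 16 (p = (3 + 1)² = 4² = 16)
p + 299*q = 16 + 299*(-11) = 16 - 3289 = -3273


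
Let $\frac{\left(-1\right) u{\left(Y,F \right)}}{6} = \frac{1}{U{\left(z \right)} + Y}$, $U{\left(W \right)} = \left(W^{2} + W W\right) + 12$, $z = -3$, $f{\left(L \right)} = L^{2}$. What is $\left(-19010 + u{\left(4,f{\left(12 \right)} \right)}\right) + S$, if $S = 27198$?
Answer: $\frac{139193}{17} \approx 8187.8$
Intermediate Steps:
$U{\left(W \right)} = 12 + 2 W^{2}$ ($U{\left(W \right)} = \left(W^{2} + W^{2}\right) + 12 = 2 W^{2} + 12 = 12 + 2 W^{2}$)
$u{\left(Y,F \right)} = - \frac{6}{30 + Y}$ ($u{\left(Y,F \right)} = - \frac{6}{\left(12 + 2 \left(-3\right)^{2}\right) + Y} = - \frac{6}{\left(12 + 2 \cdot 9\right) + Y} = - \frac{6}{\left(12 + 18\right) + Y} = - \frac{6}{30 + Y}$)
$\left(-19010 + u{\left(4,f{\left(12 \right)} \right)}\right) + S = \left(-19010 - \frac{6}{30 + 4}\right) + 27198 = \left(-19010 - \frac{6}{34}\right) + 27198 = \left(-19010 - \frac{3}{17}\right) + 27198 = - \frac{323173}{17} + 27198 = \frac{139193}{17}$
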